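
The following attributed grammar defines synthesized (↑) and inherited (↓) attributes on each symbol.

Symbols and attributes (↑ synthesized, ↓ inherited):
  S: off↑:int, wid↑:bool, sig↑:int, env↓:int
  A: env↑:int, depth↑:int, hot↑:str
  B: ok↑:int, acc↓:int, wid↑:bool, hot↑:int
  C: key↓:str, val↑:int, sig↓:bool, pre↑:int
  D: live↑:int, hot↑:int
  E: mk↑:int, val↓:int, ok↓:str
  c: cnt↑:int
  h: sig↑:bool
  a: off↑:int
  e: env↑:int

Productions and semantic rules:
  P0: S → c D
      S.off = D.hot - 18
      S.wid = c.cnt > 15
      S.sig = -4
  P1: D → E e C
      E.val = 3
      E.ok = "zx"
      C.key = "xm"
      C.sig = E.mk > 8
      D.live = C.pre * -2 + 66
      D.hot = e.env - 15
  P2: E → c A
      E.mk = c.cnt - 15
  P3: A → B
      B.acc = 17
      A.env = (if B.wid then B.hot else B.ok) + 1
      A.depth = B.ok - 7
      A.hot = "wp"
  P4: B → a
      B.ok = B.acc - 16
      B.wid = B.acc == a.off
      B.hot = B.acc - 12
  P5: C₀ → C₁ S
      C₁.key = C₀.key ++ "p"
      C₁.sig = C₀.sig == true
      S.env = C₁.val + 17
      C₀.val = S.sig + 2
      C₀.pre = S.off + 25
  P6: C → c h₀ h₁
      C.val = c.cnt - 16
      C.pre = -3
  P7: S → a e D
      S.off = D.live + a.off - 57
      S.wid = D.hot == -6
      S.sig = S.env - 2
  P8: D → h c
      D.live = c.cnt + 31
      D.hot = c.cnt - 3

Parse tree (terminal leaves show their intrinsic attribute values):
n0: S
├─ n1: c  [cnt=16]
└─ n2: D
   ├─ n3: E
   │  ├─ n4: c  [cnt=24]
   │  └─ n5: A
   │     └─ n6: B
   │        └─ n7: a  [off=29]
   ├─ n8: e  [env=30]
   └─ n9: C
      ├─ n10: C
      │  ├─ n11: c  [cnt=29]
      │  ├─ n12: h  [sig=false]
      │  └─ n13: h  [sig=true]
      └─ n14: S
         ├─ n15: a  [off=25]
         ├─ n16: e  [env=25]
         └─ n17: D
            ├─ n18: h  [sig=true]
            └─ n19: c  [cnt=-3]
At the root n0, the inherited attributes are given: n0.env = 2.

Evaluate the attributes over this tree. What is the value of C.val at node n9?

30

1. n0.env = 2  [given at root]
2. n1.cnt = 16  [terminal]
3. n3.val = 3  [3]
4. n3.ok = "zx"  ["zx"]
5. n4.cnt = 24  [terminal]
6. n6.acc = 17  [17]
7. n7.off = 29  [terminal]
8. n6.ok = 1  [B.acc - 16]
9. n6.wid = false  [B.acc == a.off]
10. n6.hot = 5  [B.acc - 12]
11. n5.env = 2  [(if B.wid then B.hot else B.ok) + 1]
12. n5.depth = -6  [B.ok - 7]
13. n5.hot = "wp"  ["wp"]
14. n3.mk = 9  [c.cnt - 15]
15. n8.env = 30  [terminal]
16. n9.key = "xm"  ["xm"]
17. n9.sig = true  [E.mk > 8]
18. n10.key = "xmp"  [C₀.key ++ "p"]
19. n10.sig = true  [C₀.sig == true]
20. n11.cnt = 29  [terminal]
21. n12.sig = false  [terminal]
22. n13.sig = true  [terminal]
23. n10.val = 13  [c.cnt - 16]
24. n10.pre = -3  [-3]
25. n14.env = 30  [C₁.val + 17]
26. n15.off = 25  [terminal]
27. n16.env = 25  [terminal]
28. n18.sig = true  [terminal]
29. n19.cnt = -3  [terminal]
30. n17.live = 28  [c.cnt + 31]
31. n17.hot = -6  [c.cnt - 3]
32. n14.off = -4  [D.live + a.off - 57]
33. n14.wid = true  [D.hot == -6]
34. n14.sig = 28  [S.env - 2]
35. n9.val = 30  [S.sig + 2]
36. n9.pre = 21  [S.off + 25]
37. n2.live = 24  [C.pre * -2 + 66]
38. n2.hot = 15  [e.env - 15]
39. n0.off = -3  [D.hot - 18]
40. n0.wid = true  [c.cnt > 15]
41. n0.sig = -4  [-4]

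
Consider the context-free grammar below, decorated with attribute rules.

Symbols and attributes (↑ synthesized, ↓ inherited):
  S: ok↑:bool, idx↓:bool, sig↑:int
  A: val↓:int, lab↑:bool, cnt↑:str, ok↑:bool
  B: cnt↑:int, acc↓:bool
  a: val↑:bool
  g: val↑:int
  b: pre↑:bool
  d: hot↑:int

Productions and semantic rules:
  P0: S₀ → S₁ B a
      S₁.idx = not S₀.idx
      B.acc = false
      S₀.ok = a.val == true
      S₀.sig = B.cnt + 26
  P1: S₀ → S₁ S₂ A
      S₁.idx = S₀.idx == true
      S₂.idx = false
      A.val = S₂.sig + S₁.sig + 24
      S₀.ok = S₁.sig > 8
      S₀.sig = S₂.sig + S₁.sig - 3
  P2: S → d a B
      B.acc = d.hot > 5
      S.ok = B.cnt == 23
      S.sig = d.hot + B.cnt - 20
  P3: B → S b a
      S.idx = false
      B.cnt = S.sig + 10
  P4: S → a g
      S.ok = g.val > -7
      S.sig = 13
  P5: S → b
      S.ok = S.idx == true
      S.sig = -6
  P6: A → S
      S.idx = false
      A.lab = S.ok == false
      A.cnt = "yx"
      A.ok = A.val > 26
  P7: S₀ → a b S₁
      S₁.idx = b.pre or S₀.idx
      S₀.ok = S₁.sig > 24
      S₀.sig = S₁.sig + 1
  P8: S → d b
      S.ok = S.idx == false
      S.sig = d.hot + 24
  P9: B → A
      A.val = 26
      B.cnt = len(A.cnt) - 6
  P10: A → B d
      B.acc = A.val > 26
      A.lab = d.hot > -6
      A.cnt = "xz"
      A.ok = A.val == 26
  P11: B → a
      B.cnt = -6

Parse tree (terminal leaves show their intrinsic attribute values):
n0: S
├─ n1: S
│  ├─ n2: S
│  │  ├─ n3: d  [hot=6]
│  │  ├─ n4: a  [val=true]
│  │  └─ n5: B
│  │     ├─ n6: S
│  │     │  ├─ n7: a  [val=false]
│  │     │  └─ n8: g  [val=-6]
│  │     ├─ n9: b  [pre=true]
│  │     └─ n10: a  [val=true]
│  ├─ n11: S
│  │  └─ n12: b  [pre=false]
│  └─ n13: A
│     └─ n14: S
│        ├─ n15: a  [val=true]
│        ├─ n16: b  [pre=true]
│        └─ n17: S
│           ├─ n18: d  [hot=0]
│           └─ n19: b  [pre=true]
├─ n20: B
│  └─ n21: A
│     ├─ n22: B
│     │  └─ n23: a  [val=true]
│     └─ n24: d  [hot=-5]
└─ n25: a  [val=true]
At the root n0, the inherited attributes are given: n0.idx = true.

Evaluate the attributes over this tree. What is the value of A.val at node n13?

1. n0.idx = true  [given at root]
2. n1.idx = false  [not S₀.idx]
3. n2.idx = false  [S₀.idx == true]
4. n3.hot = 6  [terminal]
5. n4.val = true  [terminal]
6. n5.acc = true  [d.hot > 5]
7. n6.idx = false  [false]
8. n7.val = false  [terminal]
9. n8.val = -6  [terminal]
10. n6.ok = true  [g.val > -7]
11. n6.sig = 13  [13]
12. n9.pre = true  [terminal]
13. n10.val = true  [terminal]
14. n5.cnt = 23  [S.sig + 10]
15. n2.ok = true  [B.cnt == 23]
16. n2.sig = 9  [d.hot + B.cnt - 20]
17. n11.idx = false  [false]
18. n12.pre = false  [terminal]
19. n11.ok = false  [S.idx == true]
20. n11.sig = -6  [-6]
21. n13.val = 27  [S₂.sig + S₁.sig + 24]
22. n14.idx = false  [false]
23. n15.val = true  [terminal]
24. n16.pre = true  [terminal]
25. n17.idx = true  [b.pre or S₀.idx]
26. n18.hot = 0  [terminal]
27. n19.pre = true  [terminal]
28. n17.ok = false  [S.idx == false]
29. n17.sig = 24  [d.hot + 24]
30. n14.ok = false  [S₁.sig > 24]
31. n14.sig = 25  [S₁.sig + 1]
32. n13.lab = true  [S.ok == false]
33. n13.cnt = "yx"  ["yx"]
34. n13.ok = true  [A.val > 26]
35. n1.ok = true  [S₁.sig > 8]
36. n1.sig = 0  [S₂.sig + S₁.sig - 3]
37. n20.acc = false  [false]
38. n21.val = 26  [26]
39. n22.acc = false  [A.val > 26]
40. n23.val = true  [terminal]
41. n22.cnt = -6  [-6]
42. n24.hot = -5  [terminal]
43. n21.lab = true  [d.hot > -6]
44. n21.cnt = "xz"  ["xz"]
45. n21.ok = true  [A.val == 26]
46. n20.cnt = -4  [len(A.cnt) - 6]
47. n25.val = true  [terminal]
48. n0.ok = true  [a.val == true]
49. n0.sig = 22  [B.cnt + 26]

27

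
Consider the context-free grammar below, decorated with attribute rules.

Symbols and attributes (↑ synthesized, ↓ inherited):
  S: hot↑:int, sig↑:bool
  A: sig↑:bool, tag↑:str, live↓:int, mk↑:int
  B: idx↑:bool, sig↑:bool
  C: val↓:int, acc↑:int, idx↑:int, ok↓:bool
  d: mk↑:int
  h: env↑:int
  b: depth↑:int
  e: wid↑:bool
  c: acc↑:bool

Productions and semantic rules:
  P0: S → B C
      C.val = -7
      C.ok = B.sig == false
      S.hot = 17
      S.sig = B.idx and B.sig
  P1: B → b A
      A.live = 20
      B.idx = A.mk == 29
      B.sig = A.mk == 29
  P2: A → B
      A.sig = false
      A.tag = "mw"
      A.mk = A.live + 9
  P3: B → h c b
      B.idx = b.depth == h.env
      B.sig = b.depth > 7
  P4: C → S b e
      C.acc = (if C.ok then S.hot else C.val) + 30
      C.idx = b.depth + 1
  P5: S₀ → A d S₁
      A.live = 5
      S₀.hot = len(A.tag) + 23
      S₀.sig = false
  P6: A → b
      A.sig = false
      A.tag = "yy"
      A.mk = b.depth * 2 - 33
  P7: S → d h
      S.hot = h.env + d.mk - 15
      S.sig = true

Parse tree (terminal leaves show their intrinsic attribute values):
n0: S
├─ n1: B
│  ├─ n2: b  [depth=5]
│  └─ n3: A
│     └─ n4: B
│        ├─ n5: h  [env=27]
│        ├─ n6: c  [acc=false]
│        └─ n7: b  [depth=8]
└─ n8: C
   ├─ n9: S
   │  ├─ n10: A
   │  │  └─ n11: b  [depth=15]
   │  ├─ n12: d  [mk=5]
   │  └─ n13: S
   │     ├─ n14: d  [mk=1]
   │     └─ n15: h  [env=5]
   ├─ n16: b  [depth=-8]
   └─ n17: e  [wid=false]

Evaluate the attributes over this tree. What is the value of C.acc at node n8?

23

1. n2.depth = 5  [terminal]
2. n3.live = 20  [20]
3. n5.env = 27  [terminal]
4. n6.acc = false  [terminal]
5. n7.depth = 8  [terminal]
6. n4.idx = false  [b.depth == h.env]
7. n4.sig = true  [b.depth > 7]
8. n3.sig = false  [false]
9. n3.tag = "mw"  ["mw"]
10. n3.mk = 29  [A.live + 9]
11. n1.idx = true  [A.mk == 29]
12. n1.sig = true  [A.mk == 29]
13. n8.val = -7  [-7]
14. n8.ok = false  [B.sig == false]
15. n10.live = 5  [5]
16. n11.depth = 15  [terminal]
17. n10.sig = false  [false]
18. n10.tag = "yy"  ["yy"]
19. n10.mk = -3  [b.depth * 2 - 33]
20. n12.mk = 5  [terminal]
21. n14.mk = 1  [terminal]
22. n15.env = 5  [terminal]
23. n13.hot = -9  [h.env + d.mk - 15]
24. n13.sig = true  [true]
25. n9.hot = 25  [len(A.tag) + 23]
26. n9.sig = false  [false]
27. n16.depth = -8  [terminal]
28. n17.wid = false  [terminal]
29. n8.acc = 23  [(if C.ok then S.hot else C.val) + 30]
30. n8.idx = -7  [b.depth + 1]
31. n0.hot = 17  [17]
32. n0.sig = true  [B.idx and B.sig]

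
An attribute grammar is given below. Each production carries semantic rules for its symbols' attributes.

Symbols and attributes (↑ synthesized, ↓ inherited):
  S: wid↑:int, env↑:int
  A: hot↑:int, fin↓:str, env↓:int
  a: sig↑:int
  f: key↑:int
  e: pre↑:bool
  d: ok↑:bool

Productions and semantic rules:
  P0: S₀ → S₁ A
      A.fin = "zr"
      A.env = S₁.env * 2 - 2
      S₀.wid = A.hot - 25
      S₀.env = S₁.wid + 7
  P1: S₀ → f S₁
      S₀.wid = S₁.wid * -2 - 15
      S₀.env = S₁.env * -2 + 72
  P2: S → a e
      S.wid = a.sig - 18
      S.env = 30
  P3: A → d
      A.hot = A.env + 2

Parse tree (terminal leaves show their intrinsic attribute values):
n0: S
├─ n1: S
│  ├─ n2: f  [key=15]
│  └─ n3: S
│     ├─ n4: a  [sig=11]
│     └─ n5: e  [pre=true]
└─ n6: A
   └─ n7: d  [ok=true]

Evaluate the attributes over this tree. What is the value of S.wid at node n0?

1. n2.key = 15  [terminal]
2. n4.sig = 11  [terminal]
3. n5.pre = true  [terminal]
4. n3.wid = -7  [a.sig - 18]
5. n3.env = 30  [30]
6. n1.wid = -1  [S₁.wid * -2 - 15]
7. n1.env = 12  [S₁.env * -2 + 72]
8. n6.fin = "zr"  ["zr"]
9. n6.env = 22  [S₁.env * 2 - 2]
10. n7.ok = true  [terminal]
11. n6.hot = 24  [A.env + 2]
12. n0.wid = -1  [A.hot - 25]
13. n0.env = 6  [S₁.wid + 7]

-1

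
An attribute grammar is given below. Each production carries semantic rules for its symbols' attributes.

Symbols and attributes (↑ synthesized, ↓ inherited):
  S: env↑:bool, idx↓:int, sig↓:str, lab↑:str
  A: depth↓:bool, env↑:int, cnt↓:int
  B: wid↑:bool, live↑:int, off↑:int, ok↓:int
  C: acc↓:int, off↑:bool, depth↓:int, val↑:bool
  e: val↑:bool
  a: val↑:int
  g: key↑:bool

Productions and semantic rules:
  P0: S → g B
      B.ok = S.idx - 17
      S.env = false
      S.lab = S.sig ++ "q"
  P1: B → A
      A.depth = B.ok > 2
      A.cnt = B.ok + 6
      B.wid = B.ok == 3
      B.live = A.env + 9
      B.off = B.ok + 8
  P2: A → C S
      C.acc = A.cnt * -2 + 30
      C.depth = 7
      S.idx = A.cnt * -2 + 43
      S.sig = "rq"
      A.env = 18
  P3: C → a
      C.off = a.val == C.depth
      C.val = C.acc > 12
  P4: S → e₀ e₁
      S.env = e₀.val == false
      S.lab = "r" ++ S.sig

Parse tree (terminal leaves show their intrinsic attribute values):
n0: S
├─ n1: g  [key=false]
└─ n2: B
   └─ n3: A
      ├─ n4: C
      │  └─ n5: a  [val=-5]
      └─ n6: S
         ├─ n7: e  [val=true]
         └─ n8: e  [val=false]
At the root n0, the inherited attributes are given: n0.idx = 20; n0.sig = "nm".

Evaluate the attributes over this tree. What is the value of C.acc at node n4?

12

1. n0.idx = 20  [given at root]
2. n0.sig = "nm"  [given at root]
3. n1.key = false  [terminal]
4. n2.ok = 3  [S.idx - 17]
5. n3.depth = true  [B.ok > 2]
6. n3.cnt = 9  [B.ok + 6]
7. n4.acc = 12  [A.cnt * -2 + 30]
8. n4.depth = 7  [7]
9. n5.val = -5  [terminal]
10. n4.off = false  [a.val == C.depth]
11. n4.val = false  [C.acc > 12]
12. n6.idx = 25  [A.cnt * -2 + 43]
13. n6.sig = "rq"  ["rq"]
14. n7.val = true  [terminal]
15. n8.val = false  [terminal]
16. n6.env = false  [e₀.val == false]
17. n6.lab = "rrq"  ["r" ++ S.sig]
18. n3.env = 18  [18]
19. n2.wid = true  [B.ok == 3]
20. n2.live = 27  [A.env + 9]
21. n2.off = 11  [B.ok + 8]
22. n0.env = false  [false]
23. n0.lab = "nmq"  [S.sig ++ "q"]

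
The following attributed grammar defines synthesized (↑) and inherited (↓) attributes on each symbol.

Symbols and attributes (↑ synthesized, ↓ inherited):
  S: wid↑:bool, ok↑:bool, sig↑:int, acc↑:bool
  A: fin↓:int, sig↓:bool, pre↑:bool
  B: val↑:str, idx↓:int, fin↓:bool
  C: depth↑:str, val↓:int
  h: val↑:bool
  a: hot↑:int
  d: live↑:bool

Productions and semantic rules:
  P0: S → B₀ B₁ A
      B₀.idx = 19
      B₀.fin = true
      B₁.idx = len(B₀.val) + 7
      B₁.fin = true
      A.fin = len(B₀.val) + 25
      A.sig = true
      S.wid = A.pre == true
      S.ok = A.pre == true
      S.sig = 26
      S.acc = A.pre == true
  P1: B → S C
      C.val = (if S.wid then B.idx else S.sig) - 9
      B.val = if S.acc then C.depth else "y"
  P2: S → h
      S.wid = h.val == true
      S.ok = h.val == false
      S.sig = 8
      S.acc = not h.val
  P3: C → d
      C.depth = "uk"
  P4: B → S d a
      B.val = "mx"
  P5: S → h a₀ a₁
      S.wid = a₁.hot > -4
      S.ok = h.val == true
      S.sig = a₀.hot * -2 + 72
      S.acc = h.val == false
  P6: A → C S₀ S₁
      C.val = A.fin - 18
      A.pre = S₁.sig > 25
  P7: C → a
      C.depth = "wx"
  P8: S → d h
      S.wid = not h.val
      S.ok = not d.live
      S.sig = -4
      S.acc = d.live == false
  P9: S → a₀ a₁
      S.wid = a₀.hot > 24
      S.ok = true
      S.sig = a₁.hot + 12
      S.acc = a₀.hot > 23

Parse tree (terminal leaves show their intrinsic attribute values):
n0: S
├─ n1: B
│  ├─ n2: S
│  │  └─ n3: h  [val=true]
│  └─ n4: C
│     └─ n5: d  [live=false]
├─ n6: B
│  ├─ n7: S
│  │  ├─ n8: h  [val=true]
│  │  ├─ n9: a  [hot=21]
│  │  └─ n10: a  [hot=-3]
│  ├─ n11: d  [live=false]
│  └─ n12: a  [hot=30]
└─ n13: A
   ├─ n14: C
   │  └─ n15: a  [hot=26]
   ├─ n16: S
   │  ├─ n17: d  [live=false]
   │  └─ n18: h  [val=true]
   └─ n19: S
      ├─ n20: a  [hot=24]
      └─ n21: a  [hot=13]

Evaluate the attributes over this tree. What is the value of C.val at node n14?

8

1. n1.idx = 19  [19]
2. n1.fin = true  [true]
3. n3.val = true  [terminal]
4. n2.wid = true  [h.val == true]
5. n2.ok = false  [h.val == false]
6. n2.sig = 8  [8]
7. n2.acc = false  [not h.val]
8. n4.val = 10  [(if S.wid then B.idx else S.sig) - 9]
9. n5.live = false  [terminal]
10. n4.depth = "uk"  ["uk"]
11. n1.val = "y"  [if S.acc then C.depth else "y"]
12. n6.idx = 8  [len(B₀.val) + 7]
13. n6.fin = true  [true]
14. n8.val = true  [terminal]
15. n9.hot = 21  [terminal]
16. n10.hot = -3  [terminal]
17. n7.wid = true  [a₁.hot > -4]
18. n7.ok = true  [h.val == true]
19. n7.sig = 30  [a₀.hot * -2 + 72]
20. n7.acc = false  [h.val == false]
21. n11.live = false  [terminal]
22. n12.hot = 30  [terminal]
23. n6.val = "mx"  ["mx"]
24. n13.fin = 26  [len(B₀.val) + 25]
25. n13.sig = true  [true]
26. n14.val = 8  [A.fin - 18]
27. n15.hot = 26  [terminal]
28. n14.depth = "wx"  ["wx"]
29. n17.live = false  [terminal]
30. n18.val = true  [terminal]
31. n16.wid = false  [not h.val]
32. n16.ok = true  [not d.live]
33. n16.sig = -4  [-4]
34. n16.acc = true  [d.live == false]
35. n20.hot = 24  [terminal]
36. n21.hot = 13  [terminal]
37. n19.wid = false  [a₀.hot > 24]
38. n19.ok = true  [true]
39. n19.sig = 25  [a₁.hot + 12]
40. n19.acc = true  [a₀.hot > 23]
41. n13.pre = false  [S₁.sig > 25]
42. n0.wid = false  [A.pre == true]
43. n0.ok = false  [A.pre == true]
44. n0.sig = 26  [26]
45. n0.acc = false  [A.pre == true]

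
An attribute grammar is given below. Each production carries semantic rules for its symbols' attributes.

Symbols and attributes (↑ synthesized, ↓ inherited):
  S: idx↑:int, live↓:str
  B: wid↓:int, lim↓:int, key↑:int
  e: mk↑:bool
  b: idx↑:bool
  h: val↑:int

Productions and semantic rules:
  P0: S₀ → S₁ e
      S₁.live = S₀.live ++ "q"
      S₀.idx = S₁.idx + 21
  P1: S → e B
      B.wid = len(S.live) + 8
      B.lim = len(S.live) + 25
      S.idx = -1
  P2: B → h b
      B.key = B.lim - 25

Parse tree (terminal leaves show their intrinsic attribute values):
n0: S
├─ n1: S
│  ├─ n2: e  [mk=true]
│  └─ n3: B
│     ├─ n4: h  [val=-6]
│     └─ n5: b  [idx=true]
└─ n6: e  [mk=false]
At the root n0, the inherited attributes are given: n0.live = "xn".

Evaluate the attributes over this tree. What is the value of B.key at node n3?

3

1. n0.live = "xn"  [given at root]
2. n1.live = "xnq"  [S₀.live ++ "q"]
3. n2.mk = true  [terminal]
4. n3.wid = 11  [len(S.live) + 8]
5. n3.lim = 28  [len(S.live) + 25]
6. n4.val = -6  [terminal]
7. n5.idx = true  [terminal]
8. n3.key = 3  [B.lim - 25]
9. n1.idx = -1  [-1]
10. n6.mk = false  [terminal]
11. n0.idx = 20  [S₁.idx + 21]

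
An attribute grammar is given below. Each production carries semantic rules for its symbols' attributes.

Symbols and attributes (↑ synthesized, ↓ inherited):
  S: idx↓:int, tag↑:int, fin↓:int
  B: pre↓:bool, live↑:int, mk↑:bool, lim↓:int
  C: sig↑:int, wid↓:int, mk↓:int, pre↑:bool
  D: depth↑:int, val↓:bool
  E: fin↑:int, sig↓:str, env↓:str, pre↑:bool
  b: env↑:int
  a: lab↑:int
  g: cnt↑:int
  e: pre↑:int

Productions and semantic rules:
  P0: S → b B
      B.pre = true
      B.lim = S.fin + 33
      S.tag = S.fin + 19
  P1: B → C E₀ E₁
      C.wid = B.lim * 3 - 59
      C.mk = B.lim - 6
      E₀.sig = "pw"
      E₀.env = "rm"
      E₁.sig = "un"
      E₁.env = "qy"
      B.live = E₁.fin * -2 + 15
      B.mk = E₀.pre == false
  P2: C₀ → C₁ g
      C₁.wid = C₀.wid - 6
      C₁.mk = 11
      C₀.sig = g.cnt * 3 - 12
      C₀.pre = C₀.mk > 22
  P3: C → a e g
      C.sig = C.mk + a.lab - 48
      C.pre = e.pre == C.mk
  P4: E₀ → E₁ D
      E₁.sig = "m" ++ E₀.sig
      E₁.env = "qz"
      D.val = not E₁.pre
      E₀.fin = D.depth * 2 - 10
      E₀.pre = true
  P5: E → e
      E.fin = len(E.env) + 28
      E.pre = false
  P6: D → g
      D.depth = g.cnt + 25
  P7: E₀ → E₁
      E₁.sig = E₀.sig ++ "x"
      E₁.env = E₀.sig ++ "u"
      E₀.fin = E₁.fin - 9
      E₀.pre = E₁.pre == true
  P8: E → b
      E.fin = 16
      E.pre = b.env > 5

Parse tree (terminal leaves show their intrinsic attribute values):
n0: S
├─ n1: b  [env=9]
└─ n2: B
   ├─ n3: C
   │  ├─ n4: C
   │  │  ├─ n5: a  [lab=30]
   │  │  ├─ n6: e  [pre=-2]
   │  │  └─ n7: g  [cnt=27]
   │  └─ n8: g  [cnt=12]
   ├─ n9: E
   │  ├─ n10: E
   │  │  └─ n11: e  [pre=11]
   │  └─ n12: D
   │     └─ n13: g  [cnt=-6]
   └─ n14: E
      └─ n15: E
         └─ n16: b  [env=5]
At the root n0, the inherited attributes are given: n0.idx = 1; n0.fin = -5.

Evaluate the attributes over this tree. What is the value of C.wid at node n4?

1. n0.idx = 1  [given at root]
2. n0.fin = -5  [given at root]
3. n1.env = 9  [terminal]
4. n2.pre = true  [true]
5. n2.lim = 28  [S.fin + 33]
6. n3.wid = 25  [B.lim * 3 - 59]
7. n3.mk = 22  [B.lim - 6]
8. n4.wid = 19  [C₀.wid - 6]
9. n4.mk = 11  [11]
10. n5.lab = 30  [terminal]
11. n6.pre = -2  [terminal]
12. n7.cnt = 27  [terminal]
13. n4.sig = -7  [C.mk + a.lab - 48]
14. n4.pre = false  [e.pre == C.mk]
15. n8.cnt = 12  [terminal]
16. n3.sig = 24  [g.cnt * 3 - 12]
17. n3.pre = false  [C₀.mk > 22]
18. n9.sig = "pw"  ["pw"]
19. n9.env = "rm"  ["rm"]
20. n10.sig = "mpw"  ["m" ++ E₀.sig]
21. n10.env = "qz"  ["qz"]
22. n11.pre = 11  [terminal]
23. n10.fin = 30  [len(E.env) + 28]
24. n10.pre = false  [false]
25. n12.val = true  [not E₁.pre]
26. n13.cnt = -6  [terminal]
27. n12.depth = 19  [g.cnt + 25]
28. n9.fin = 28  [D.depth * 2 - 10]
29. n9.pre = true  [true]
30. n14.sig = "un"  ["un"]
31. n14.env = "qy"  ["qy"]
32. n15.sig = "unx"  [E₀.sig ++ "x"]
33. n15.env = "unu"  [E₀.sig ++ "u"]
34. n16.env = 5  [terminal]
35. n15.fin = 16  [16]
36. n15.pre = false  [b.env > 5]
37. n14.fin = 7  [E₁.fin - 9]
38. n14.pre = false  [E₁.pre == true]
39. n2.live = 1  [E₁.fin * -2 + 15]
40. n2.mk = false  [E₀.pre == false]
41. n0.tag = 14  [S.fin + 19]

19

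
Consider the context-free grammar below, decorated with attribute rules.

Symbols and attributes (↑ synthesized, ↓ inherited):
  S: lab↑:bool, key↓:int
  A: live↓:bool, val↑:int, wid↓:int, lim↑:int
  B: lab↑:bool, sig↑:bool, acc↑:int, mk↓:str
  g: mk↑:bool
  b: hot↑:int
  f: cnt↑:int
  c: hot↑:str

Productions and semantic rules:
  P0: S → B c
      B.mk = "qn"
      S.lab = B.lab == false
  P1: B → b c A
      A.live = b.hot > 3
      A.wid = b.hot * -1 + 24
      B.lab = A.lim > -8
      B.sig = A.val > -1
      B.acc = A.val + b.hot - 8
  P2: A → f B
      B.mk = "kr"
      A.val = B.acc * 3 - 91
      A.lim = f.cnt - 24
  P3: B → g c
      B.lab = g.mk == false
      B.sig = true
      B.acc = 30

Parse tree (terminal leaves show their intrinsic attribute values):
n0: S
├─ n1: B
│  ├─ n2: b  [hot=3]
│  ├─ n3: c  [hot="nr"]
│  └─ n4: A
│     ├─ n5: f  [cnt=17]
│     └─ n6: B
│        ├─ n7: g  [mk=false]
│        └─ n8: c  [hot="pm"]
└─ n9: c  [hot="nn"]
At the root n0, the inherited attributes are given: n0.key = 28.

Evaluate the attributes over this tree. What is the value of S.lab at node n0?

1. n0.key = 28  [given at root]
2. n1.mk = "qn"  ["qn"]
3. n2.hot = 3  [terminal]
4. n3.hot = "nr"  [terminal]
5. n4.live = false  [b.hot > 3]
6. n4.wid = 21  [b.hot * -1 + 24]
7. n5.cnt = 17  [terminal]
8. n6.mk = "kr"  ["kr"]
9. n7.mk = false  [terminal]
10. n8.hot = "pm"  [terminal]
11. n6.lab = true  [g.mk == false]
12. n6.sig = true  [true]
13. n6.acc = 30  [30]
14. n4.val = -1  [B.acc * 3 - 91]
15. n4.lim = -7  [f.cnt - 24]
16. n1.lab = true  [A.lim > -8]
17. n1.sig = false  [A.val > -1]
18. n1.acc = -6  [A.val + b.hot - 8]
19. n9.hot = "nn"  [terminal]
20. n0.lab = false  [B.lab == false]

false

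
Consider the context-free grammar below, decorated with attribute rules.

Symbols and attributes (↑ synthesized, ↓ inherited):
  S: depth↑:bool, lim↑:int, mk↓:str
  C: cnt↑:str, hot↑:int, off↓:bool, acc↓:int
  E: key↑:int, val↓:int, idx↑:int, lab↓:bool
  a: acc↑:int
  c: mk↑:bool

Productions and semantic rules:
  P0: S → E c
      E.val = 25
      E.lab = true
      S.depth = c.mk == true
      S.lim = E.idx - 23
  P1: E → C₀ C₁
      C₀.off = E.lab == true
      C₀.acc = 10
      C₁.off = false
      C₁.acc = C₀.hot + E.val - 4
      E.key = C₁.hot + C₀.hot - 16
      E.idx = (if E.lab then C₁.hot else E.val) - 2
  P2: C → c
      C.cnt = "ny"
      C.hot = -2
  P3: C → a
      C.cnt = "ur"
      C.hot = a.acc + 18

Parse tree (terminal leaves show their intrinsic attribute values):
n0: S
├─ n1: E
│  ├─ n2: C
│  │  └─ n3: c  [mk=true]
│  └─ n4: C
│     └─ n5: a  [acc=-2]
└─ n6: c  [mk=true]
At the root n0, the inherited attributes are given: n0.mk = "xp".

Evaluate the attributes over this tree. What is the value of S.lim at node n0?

-9

1. n0.mk = "xp"  [given at root]
2. n1.val = 25  [25]
3. n1.lab = true  [true]
4. n2.off = true  [E.lab == true]
5. n2.acc = 10  [10]
6. n3.mk = true  [terminal]
7. n2.cnt = "ny"  ["ny"]
8. n2.hot = -2  [-2]
9. n4.off = false  [false]
10. n4.acc = 19  [C₀.hot + E.val - 4]
11. n5.acc = -2  [terminal]
12. n4.cnt = "ur"  ["ur"]
13. n4.hot = 16  [a.acc + 18]
14. n1.key = -2  [C₁.hot + C₀.hot - 16]
15. n1.idx = 14  [(if E.lab then C₁.hot else E.val) - 2]
16. n6.mk = true  [terminal]
17. n0.depth = true  [c.mk == true]
18. n0.lim = -9  [E.idx - 23]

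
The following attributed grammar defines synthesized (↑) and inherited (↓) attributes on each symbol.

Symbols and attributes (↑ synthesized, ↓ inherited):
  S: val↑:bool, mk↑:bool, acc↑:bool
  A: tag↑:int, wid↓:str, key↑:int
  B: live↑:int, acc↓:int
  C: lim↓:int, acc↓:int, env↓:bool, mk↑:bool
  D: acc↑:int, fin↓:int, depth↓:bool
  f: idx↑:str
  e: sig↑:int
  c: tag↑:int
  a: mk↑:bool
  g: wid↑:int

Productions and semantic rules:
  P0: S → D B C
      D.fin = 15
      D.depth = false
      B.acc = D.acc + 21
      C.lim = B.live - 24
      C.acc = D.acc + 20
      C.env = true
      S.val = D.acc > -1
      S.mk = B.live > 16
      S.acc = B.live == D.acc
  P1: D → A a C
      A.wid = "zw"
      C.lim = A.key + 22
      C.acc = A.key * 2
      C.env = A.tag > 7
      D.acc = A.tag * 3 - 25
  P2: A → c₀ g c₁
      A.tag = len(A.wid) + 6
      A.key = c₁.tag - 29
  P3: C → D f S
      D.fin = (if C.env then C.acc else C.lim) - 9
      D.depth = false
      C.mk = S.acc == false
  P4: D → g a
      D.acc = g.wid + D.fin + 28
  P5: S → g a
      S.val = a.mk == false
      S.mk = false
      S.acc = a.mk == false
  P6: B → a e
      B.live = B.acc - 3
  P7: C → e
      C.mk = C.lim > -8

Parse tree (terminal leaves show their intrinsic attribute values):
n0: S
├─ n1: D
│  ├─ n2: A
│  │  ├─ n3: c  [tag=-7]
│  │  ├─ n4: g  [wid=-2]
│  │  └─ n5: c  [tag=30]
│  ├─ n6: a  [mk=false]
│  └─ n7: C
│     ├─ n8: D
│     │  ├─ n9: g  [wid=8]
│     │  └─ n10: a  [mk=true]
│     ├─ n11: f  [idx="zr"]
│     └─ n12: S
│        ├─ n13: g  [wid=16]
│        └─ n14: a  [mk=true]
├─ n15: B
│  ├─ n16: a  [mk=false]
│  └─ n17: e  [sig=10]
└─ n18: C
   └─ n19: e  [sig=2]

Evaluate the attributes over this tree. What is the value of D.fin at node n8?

1. n1.fin = 15  [15]
2. n1.depth = false  [false]
3. n2.wid = "zw"  ["zw"]
4. n3.tag = -7  [terminal]
5. n4.wid = -2  [terminal]
6. n5.tag = 30  [terminal]
7. n2.tag = 8  [len(A.wid) + 6]
8. n2.key = 1  [c₁.tag - 29]
9. n6.mk = false  [terminal]
10. n7.lim = 23  [A.key + 22]
11. n7.acc = 2  [A.key * 2]
12. n7.env = true  [A.tag > 7]
13. n8.fin = -7  [(if C.env then C.acc else C.lim) - 9]
14. n8.depth = false  [false]
15. n9.wid = 8  [terminal]
16. n10.mk = true  [terminal]
17. n8.acc = 29  [g.wid + D.fin + 28]
18. n11.idx = "zr"  [terminal]
19. n13.wid = 16  [terminal]
20. n14.mk = true  [terminal]
21. n12.val = false  [a.mk == false]
22. n12.mk = false  [false]
23. n12.acc = false  [a.mk == false]
24. n7.mk = true  [S.acc == false]
25. n1.acc = -1  [A.tag * 3 - 25]
26. n15.acc = 20  [D.acc + 21]
27. n16.mk = false  [terminal]
28. n17.sig = 10  [terminal]
29. n15.live = 17  [B.acc - 3]
30. n18.lim = -7  [B.live - 24]
31. n18.acc = 19  [D.acc + 20]
32. n18.env = true  [true]
33. n19.sig = 2  [terminal]
34. n18.mk = true  [C.lim > -8]
35. n0.val = false  [D.acc > -1]
36. n0.mk = true  [B.live > 16]
37. n0.acc = false  [B.live == D.acc]

-7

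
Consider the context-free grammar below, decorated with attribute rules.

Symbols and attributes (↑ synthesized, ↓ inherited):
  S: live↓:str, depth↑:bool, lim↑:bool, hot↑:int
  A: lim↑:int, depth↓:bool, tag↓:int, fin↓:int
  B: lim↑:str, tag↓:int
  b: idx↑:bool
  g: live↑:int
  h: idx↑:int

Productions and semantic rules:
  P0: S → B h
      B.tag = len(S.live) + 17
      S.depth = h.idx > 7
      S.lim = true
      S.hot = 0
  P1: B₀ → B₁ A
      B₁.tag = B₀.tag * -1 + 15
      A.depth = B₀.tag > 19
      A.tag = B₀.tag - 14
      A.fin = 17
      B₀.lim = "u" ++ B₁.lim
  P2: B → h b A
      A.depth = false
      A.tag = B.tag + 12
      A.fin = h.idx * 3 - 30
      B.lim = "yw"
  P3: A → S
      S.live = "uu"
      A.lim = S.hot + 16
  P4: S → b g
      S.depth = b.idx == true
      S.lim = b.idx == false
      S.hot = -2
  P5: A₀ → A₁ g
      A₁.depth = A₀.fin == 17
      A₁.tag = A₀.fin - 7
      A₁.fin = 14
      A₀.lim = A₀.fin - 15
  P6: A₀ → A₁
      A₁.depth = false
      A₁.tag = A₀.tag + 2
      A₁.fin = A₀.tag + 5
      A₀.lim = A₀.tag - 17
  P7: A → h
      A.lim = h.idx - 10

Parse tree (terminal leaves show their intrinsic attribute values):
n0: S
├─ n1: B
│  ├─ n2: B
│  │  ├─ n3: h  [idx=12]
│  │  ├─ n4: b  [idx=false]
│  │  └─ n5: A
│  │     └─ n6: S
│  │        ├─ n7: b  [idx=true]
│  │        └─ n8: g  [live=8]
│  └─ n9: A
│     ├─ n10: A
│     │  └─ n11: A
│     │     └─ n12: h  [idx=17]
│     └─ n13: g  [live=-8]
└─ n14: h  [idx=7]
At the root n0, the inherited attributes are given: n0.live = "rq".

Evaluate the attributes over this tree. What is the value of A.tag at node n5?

8

1. n0.live = "rq"  [given at root]
2. n1.tag = 19  [len(S.live) + 17]
3. n2.tag = -4  [B₀.tag * -1 + 15]
4. n3.idx = 12  [terminal]
5. n4.idx = false  [terminal]
6. n5.depth = false  [false]
7. n5.tag = 8  [B.tag + 12]
8. n5.fin = 6  [h.idx * 3 - 30]
9. n6.live = "uu"  ["uu"]
10. n7.idx = true  [terminal]
11. n8.live = 8  [terminal]
12. n6.depth = true  [b.idx == true]
13. n6.lim = false  [b.idx == false]
14. n6.hot = -2  [-2]
15. n5.lim = 14  [S.hot + 16]
16. n2.lim = "yw"  ["yw"]
17. n9.depth = false  [B₀.tag > 19]
18. n9.tag = 5  [B₀.tag - 14]
19. n9.fin = 17  [17]
20. n10.depth = true  [A₀.fin == 17]
21. n10.tag = 10  [A₀.fin - 7]
22. n10.fin = 14  [14]
23. n11.depth = false  [false]
24. n11.tag = 12  [A₀.tag + 2]
25. n11.fin = 15  [A₀.tag + 5]
26. n12.idx = 17  [terminal]
27. n11.lim = 7  [h.idx - 10]
28. n10.lim = -7  [A₀.tag - 17]
29. n13.live = -8  [terminal]
30. n9.lim = 2  [A₀.fin - 15]
31. n1.lim = "uyw"  ["u" ++ B₁.lim]
32. n14.idx = 7  [terminal]
33. n0.depth = false  [h.idx > 7]
34. n0.lim = true  [true]
35. n0.hot = 0  [0]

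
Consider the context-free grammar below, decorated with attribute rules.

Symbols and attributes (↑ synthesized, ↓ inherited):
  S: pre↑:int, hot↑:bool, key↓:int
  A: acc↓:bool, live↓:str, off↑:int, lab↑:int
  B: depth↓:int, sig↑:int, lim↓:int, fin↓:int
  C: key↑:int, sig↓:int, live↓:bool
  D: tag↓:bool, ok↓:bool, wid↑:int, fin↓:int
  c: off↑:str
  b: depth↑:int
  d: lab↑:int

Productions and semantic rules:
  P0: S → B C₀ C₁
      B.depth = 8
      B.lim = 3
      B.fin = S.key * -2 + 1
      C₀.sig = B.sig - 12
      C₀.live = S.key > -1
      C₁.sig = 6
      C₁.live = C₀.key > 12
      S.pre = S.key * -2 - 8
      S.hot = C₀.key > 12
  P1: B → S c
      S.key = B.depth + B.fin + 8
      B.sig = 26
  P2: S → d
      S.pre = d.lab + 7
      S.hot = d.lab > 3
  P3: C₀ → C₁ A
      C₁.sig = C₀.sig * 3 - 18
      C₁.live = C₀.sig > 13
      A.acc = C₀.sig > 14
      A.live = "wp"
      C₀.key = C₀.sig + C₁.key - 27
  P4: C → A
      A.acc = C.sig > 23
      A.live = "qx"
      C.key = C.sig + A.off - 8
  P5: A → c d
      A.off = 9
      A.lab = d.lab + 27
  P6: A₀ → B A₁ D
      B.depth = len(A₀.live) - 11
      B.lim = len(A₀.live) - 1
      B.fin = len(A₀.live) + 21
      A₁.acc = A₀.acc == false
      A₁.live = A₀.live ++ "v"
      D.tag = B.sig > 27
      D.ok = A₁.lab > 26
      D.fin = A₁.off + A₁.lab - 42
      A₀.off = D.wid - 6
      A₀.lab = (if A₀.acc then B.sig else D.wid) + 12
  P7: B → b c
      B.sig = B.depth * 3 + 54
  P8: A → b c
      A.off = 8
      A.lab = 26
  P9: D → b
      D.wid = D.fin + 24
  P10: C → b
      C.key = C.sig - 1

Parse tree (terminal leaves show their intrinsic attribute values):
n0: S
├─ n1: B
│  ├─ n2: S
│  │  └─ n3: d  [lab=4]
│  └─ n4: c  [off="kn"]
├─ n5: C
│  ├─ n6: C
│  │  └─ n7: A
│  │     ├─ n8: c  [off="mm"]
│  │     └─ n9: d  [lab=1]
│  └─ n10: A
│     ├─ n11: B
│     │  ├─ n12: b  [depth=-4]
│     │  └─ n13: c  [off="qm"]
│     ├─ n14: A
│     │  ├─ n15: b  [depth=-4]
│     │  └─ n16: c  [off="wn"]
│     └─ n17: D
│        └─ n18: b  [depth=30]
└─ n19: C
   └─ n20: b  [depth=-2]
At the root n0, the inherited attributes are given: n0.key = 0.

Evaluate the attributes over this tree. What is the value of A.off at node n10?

10

1. n0.key = 0  [given at root]
2. n1.depth = 8  [8]
3. n1.lim = 3  [3]
4. n1.fin = 1  [S.key * -2 + 1]
5. n2.key = 17  [B.depth + B.fin + 8]
6. n3.lab = 4  [terminal]
7. n2.pre = 11  [d.lab + 7]
8. n2.hot = true  [d.lab > 3]
9. n4.off = "kn"  [terminal]
10. n1.sig = 26  [26]
11. n5.sig = 14  [B.sig - 12]
12. n5.live = true  [S.key > -1]
13. n6.sig = 24  [C₀.sig * 3 - 18]
14. n6.live = true  [C₀.sig > 13]
15. n7.acc = true  [C.sig > 23]
16. n7.live = "qx"  ["qx"]
17. n8.off = "mm"  [terminal]
18. n9.lab = 1  [terminal]
19. n7.off = 9  [9]
20. n7.lab = 28  [d.lab + 27]
21. n6.key = 25  [C.sig + A.off - 8]
22. n10.acc = false  [C₀.sig > 14]
23. n10.live = "wp"  ["wp"]
24. n11.depth = -9  [len(A₀.live) - 11]
25. n11.lim = 1  [len(A₀.live) - 1]
26. n11.fin = 23  [len(A₀.live) + 21]
27. n12.depth = -4  [terminal]
28. n13.off = "qm"  [terminal]
29. n11.sig = 27  [B.depth * 3 + 54]
30. n14.acc = true  [A₀.acc == false]
31. n14.live = "wpv"  [A₀.live ++ "v"]
32. n15.depth = -4  [terminal]
33. n16.off = "wn"  [terminal]
34. n14.off = 8  [8]
35. n14.lab = 26  [26]
36. n17.tag = false  [B.sig > 27]
37. n17.ok = false  [A₁.lab > 26]
38. n17.fin = -8  [A₁.off + A₁.lab - 42]
39. n18.depth = 30  [terminal]
40. n17.wid = 16  [D.fin + 24]
41. n10.off = 10  [D.wid - 6]
42. n10.lab = 28  [(if A₀.acc then B.sig else D.wid) + 12]
43. n5.key = 12  [C₀.sig + C₁.key - 27]
44. n19.sig = 6  [6]
45. n19.live = false  [C₀.key > 12]
46. n20.depth = -2  [terminal]
47. n19.key = 5  [C.sig - 1]
48. n0.pre = -8  [S.key * -2 - 8]
49. n0.hot = false  [C₀.key > 12]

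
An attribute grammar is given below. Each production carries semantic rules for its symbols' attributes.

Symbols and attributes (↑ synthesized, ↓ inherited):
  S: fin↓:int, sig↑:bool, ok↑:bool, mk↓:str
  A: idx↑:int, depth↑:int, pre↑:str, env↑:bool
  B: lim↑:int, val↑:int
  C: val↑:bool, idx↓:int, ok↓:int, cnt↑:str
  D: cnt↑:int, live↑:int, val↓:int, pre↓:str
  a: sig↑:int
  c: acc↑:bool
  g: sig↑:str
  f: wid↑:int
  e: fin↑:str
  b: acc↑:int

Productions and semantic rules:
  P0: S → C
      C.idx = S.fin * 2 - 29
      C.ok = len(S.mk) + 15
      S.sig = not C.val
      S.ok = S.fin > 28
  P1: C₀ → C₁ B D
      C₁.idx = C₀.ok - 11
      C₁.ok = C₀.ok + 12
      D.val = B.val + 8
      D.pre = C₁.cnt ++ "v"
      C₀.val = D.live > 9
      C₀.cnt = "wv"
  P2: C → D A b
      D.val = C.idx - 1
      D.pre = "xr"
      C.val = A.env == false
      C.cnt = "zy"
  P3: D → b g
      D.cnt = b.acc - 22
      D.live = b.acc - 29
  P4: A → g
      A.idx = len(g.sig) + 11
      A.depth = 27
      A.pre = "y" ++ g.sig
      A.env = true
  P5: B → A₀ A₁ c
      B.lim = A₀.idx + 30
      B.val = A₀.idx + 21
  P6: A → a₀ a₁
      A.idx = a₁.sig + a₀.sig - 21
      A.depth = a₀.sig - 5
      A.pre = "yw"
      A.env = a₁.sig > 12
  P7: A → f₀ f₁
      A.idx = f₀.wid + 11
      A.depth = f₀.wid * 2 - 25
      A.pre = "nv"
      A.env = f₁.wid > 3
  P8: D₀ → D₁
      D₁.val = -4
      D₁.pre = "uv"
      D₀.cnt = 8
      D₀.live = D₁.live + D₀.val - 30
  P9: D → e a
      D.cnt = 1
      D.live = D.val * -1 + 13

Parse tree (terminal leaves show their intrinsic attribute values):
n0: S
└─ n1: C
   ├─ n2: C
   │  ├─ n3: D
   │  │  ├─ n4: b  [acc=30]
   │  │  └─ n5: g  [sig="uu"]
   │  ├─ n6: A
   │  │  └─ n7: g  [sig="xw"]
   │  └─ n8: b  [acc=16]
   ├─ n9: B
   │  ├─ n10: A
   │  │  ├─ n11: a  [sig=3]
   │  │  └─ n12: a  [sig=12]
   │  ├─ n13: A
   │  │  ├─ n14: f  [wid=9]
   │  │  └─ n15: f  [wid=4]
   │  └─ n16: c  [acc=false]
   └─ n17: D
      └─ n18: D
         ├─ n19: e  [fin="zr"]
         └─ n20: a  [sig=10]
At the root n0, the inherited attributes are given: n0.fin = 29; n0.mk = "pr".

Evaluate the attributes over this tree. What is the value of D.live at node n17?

1. n0.fin = 29  [given at root]
2. n0.mk = "pr"  [given at root]
3. n1.idx = 29  [S.fin * 2 - 29]
4. n1.ok = 17  [len(S.mk) + 15]
5. n2.idx = 6  [C₀.ok - 11]
6. n2.ok = 29  [C₀.ok + 12]
7. n3.val = 5  [C.idx - 1]
8. n3.pre = "xr"  ["xr"]
9. n4.acc = 30  [terminal]
10. n5.sig = "uu"  [terminal]
11. n3.cnt = 8  [b.acc - 22]
12. n3.live = 1  [b.acc - 29]
13. n7.sig = "xw"  [terminal]
14. n6.idx = 13  [len(g.sig) + 11]
15. n6.depth = 27  [27]
16. n6.pre = "yxw"  ["y" ++ g.sig]
17. n6.env = true  [true]
18. n8.acc = 16  [terminal]
19. n2.val = false  [A.env == false]
20. n2.cnt = "zy"  ["zy"]
21. n11.sig = 3  [terminal]
22. n12.sig = 12  [terminal]
23. n10.idx = -6  [a₁.sig + a₀.sig - 21]
24. n10.depth = -2  [a₀.sig - 5]
25. n10.pre = "yw"  ["yw"]
26. n10.env = false  [a₁.sig > 12]
27. n14.wid = 9  [terminal]
28. n15.wid = 4  [terminal]
29. n13.idx = 20  [f₀.wid + 11]
30. n13.depth = -7  [f₀.wid * 2 - 25]
31. n13.pre = "nv"  ["nv"]
32. n13.env = true  [f₁.wid > 3]
33. n16.acc = false  [terminal]
34. n9.lim = 24  [A₀.idx + 30]
35. n9.val = 15  [A₀.idx + 21]
36. n17.val = 23  [B.val + 8]
37. n17.pre = "zyv"  [C₁.cnt ++ "v"]
38. n18.val = -4  [-4]
39. n18.pre = "uv"  ["uv"]
40. n19.fin = "zr"  [terminal]
41. n20.sig = 10  [terminal]
42. n18.cnt = 1  [1]
43. n18.live = 17  [D.val * -1 + 13]
44. n17.cnt = 8  [8]
45. n17.live = 10  [D₁.live + D₀.val - 30]
46. n1.val = true  [D.live > 9]
47. n1.cnt = "wv"  ["wv"]
48. n0.sig = false  [not C.val]
49. n0.ok = true  [S.fin > 28]

10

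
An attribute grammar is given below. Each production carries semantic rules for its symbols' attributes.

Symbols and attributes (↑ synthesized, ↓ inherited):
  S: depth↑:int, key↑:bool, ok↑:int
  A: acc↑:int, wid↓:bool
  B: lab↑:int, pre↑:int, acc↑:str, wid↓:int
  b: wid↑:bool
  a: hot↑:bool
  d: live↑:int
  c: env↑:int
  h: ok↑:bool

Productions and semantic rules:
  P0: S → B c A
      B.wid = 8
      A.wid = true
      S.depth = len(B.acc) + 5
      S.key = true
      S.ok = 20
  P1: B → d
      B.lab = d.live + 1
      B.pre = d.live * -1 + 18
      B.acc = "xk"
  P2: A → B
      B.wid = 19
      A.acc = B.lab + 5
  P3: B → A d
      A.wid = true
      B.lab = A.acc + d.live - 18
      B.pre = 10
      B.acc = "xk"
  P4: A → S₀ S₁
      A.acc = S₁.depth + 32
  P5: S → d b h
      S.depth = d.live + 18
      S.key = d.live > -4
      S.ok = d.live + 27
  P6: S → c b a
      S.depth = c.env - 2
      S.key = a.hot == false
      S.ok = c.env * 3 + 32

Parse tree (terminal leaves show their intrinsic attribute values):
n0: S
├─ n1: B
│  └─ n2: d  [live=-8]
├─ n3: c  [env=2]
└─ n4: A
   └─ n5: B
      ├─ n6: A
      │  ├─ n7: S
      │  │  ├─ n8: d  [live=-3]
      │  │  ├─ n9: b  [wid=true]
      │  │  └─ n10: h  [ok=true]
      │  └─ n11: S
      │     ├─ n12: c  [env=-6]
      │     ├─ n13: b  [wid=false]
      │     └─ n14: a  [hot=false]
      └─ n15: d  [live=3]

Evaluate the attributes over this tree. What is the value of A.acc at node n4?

14

1. n1.wid = 8  [8]
2. n2.live = -8  [terminal]
3. n1.lab = -7  [d.live + 1]
4. n1.pre = 26  [d.live * -1 + 18]
5. n1.acc = "xk"  ["xk"]
6. n3.env = 2  [terminal]
7. n4.wid = true  [true]
8. n5.wid = 19  [19]
9. n6.wid = true  [true]
10. n8.live = -3  [terminal]
11. n9.wid = true  [terminal]
12. n10.ok = true  [terminal]
13. n7.depth = 15  [d.live + 18]
14. n7.key = true  [d.live > -4]
15. n7.ok = 24  [d.live + 27]
16. n12.env = -6  [terminal]
17. n13.wid = false  [terminal]
18. n14.hot = false  [terminal]
19. n11.depth = -8  [c.env - 2]
20. n11.key = true  [a.hot == false]
21. n11.ok = 14  [c.env * 3 + 32]
22. n6.acc = 24  [S₁.depth + 32]
23. n15.live = 3  [terminal]
24. n5.lab = 9  [A.acc + d.live - 18]
25. n5.pre = 10  [10]
26. n5.acc = "xk"  ["xk"]
27. n4.acc = 14  [B.lab + 5]
28. n0.depth = 7  [len(B.acc) + 5]
29. n0.key = true  [true]
30. n0.ok = 20  [20]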